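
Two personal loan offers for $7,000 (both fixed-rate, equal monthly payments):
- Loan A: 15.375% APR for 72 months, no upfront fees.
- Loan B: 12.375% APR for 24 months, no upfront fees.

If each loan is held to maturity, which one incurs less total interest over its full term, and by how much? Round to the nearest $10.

Loan A: at 15.375% the monthly rate is 0.0128125, so the payment is 7,000 × 0.0128125 / (1 − 1.0128125^−72) = $149.44.
Total interest on Loan A = 72 × $149.44 − $7,000 = $3,759.68.
Loan B: at 12.375% the monthly rate is 0.0103125, so the payment is 7,000 × 0.0103125 / (1 − 1.0103125^−24) = $330.74.
Total interest on Loan B = 24 × $330.74 − $7,000 = $937.76.
Loan B is lower by $2,821.92.

Loan B by $2,820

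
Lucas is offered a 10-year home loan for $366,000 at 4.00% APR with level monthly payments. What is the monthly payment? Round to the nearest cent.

$3,705.57

Monthly rate = 4%/12 = 0.0033333; payment = 366,000 × 0.0033333 / (1 − (1+0.0033333)^−120) = $3,705.57.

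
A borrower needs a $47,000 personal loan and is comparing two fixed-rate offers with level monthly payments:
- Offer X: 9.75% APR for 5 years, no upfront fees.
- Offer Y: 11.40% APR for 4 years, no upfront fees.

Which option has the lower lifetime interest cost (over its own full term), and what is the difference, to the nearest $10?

Offer Y by $820

Offer X: at 9.75% the monthly rate is 0.0081250, so the payment is 47,000 × 0.0081250 / (1 − 1.0081250^−60) = $992.84.
Total interest on Offer X = 60 × $992.84 − $47,000 = $12,570.40.
Offer Y: at 11.40% the monthly rate is 0.0095000, so the payment is 47,000 × 0.0095000 / (1 − 1.0095000^−48) = $1,223.89.
Total interest on Offer Y = 48 × $1,223.89 − $47,000 = $11,746.72.
Offer Y is lower by $823.68.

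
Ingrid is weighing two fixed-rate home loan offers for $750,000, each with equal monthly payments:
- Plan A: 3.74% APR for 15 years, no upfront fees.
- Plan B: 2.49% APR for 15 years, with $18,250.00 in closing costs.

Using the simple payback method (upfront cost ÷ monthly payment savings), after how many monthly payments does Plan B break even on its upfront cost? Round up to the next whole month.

Plan A: at 3.74% the monthly rate is 0.0031167, so the payment is 750,000 × 0.0031167 / (1 − 1.0031167^−180) = $5,450.45.
Plan B: monthly rate = 2.49%/12 = 0.0020750; payment = 750,000 × 0.0020750 / (1 − (1+0.0020750)^−180) = $4,997.39.
Monthly savings = $5,450.45 − $4,997.39 = $453.06.
Break-even = $18,250.00 / $453.06 = 40.28 → 41 months.

41 months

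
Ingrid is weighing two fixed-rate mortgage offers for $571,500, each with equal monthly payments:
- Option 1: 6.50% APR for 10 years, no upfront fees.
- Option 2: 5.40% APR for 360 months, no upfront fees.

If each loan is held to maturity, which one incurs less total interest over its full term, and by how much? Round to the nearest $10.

Option 1 by $376,580

Option 1: monthly rate = 6.5%/12 = 0.0054167; payment = 571,500 × 0.0054167 / (1 − (1+0.0054167)^−120) = $6,489.27.
Total interest on Option 1 = 120 × $6,489.27 − $571,500 = $207,212.40.
Option 2: at 5.40% the monthly rate is 0.0045000, so the payment is 571,500 × 0.0045000 / (1 − 1.0045000^−360) = $3,209.15.
Total interest on Option 2 = 360 × $3,209.15 − $571,500 = $583,794.00.
Option 1 is lower by $376,581.60.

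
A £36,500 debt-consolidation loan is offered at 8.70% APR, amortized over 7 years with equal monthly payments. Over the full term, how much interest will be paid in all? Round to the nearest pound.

Monthly rate = 8.7%/12 = 0.0072500; payment = 36,500 × 0.0072500 / (1 − (1+0.0072500)^−84) = £581.71.
Total paid = 84 × £581.71 = £48,863.64; interest = £48,863.64 − £36,500 = £12,363.64.

£12,364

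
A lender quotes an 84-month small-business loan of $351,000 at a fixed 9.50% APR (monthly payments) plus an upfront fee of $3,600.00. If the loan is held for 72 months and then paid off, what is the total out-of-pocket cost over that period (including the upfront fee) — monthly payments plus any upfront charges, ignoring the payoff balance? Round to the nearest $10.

At 9.50% the monthly rate is 0.0079167, so the payment is 351,000 × 0.0079167 / (1 − 1.0079167^−84) = $5,736.74.
Total outlay = 72 × $5,736.74 + $3,600.00 = $416,645.28.

$416,650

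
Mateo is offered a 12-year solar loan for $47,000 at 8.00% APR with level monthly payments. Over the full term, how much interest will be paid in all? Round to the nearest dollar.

$26,260

Monthly rate = 8%/12 = 0.0066667; payment = 47,000 × 0.0066667 / (1 − (1+0.0066667)^−144) = $508.75.
Total paid = 144 × $508.75 = $73,260.00; interest = $73,260.00 − $47,000 = $26,260.00.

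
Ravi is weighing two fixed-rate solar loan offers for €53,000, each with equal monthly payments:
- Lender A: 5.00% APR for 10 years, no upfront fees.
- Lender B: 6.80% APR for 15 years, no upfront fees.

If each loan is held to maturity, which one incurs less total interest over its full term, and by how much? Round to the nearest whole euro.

Lender A: monthly rate = 5%/12 = 0.0041667; payment = 53,000 × 0.0041667 / (1 − (1+0.0041667)^−120) = €562.15.
Total interest on Lender A = 120 × €562.15 − €53,000 = €14,458.00.
Lender B: at 6.80% the monthly rate is 0.0056667, so the payment is 53,000 × 0.0056667 / (1 − 1.0056667^−180) = €470.47.
Total interest on Lender B = 180 × €470.47 − €53,000 = €31,684.60.
Lender A is lower by €17,226.60.

Lender A by €17,227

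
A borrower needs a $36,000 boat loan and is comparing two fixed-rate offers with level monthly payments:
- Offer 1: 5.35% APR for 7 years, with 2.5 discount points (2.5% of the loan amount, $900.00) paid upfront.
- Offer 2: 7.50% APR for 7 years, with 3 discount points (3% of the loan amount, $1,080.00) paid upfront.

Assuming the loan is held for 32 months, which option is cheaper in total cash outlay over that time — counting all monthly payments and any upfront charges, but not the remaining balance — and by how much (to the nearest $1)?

Offer 1 by $1,377

Offer 1: at 5.35% the monthly rate is 0.0044583, so the payment is 36,000 × 0.0044583 / (1 − 1.0044583^−84) = $514.76.
Offer 2: monthly rate = 7.5%/12 = 0.0062500; payment = 36,000 × 0.0062500 / (1 − (1+0.0062500)^−84) = $552.18.
Over 32 months: Offer 1 costs 32 × $514.76 + $900.00 = $17,372.32; Offer 2 costs 32 × $552.18 + $1,080.00 = $18,749.76.
Offer 1 is cheaper by $18,749.76 − $17,372.32 = $1,377.44.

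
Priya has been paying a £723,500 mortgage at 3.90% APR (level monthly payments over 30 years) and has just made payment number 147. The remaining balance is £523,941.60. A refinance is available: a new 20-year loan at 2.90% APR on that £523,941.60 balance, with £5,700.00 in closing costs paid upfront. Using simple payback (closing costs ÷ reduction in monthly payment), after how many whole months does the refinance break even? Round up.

Current payment = 723,500 × 3.9%/12 / (1 − (1+0.0032500)^−360) = £3,412.52.
Refinanced payment = 523,941.60 × 0.0024167 / (1 − (1+0.0024167)^−240) = £2,879.61.
Monthly savings = £3,412.52 − £2,879.61 = £532.91.
Break-even = £5,700.00 / £532.91 = 10.70 → 11 months.

11 months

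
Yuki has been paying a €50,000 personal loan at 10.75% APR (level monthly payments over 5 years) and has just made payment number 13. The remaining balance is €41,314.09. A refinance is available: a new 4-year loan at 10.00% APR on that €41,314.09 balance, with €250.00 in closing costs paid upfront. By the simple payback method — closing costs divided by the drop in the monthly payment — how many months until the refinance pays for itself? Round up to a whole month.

Current payment = 50,000 × 10.75%/12 / (1 − (1+0.0089583)^−60) = €1,080.90.
Refinanced payment = 41,314.09 × 0.0083333 / (1 − (1+0.0083333)^−48) = €1,047.83.
Monthly savings = €1,080.90 − €1,047.83 = €33.07.
Break-even = €250.00 / €33.07 = 7.56 → 8 months.

8 months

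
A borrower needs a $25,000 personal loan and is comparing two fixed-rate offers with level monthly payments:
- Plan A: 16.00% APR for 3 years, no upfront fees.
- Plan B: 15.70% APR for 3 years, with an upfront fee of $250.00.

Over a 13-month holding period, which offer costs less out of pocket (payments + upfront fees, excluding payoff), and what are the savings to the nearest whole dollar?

Plan A: at 16.00% the monthly rate is 0.0133333, so the payment is 25,000 × 0.0133333 / (1 − 1.0133333^−36) = $878.93.
Plan B: monthly rate = 15.7%/12 = 0.0130833; payment = 25,000 × 0.0130833 / (1 − (1+0.0130833)^−36) = $875.23.
Over 13 months: Plan A costs 13 × $878.93 = $11,426.09; Plan B costs 13 × $875.23 + $250.00 = $11,627.99.
Plan A is cheaper by $11,627.99 − $11,426.09 = $201.90.

Plan A by $202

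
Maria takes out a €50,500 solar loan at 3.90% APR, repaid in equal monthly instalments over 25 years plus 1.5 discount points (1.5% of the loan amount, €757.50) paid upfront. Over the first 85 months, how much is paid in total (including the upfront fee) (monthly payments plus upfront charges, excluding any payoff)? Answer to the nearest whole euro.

Monthly rate = 3.9%/12 = 0.0032500; payment = 50,500 × 0.0032500 / (1 − (1+0.0032500)^−300) = €263.78.
Total outlay = 85 × €263.78 + €757.50 = €23,178.80.

€23,179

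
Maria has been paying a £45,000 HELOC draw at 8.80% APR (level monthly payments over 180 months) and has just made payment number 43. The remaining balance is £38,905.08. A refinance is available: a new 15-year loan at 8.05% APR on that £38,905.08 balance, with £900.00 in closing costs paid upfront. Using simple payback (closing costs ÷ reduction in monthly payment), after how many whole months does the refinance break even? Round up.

Current payment = 45,000 × 8.8%/12 / (1 − (1+0.0073333)^−180) = £451.08.
Refinanced payment = 38,905.08 × 0.0067083 / (1 − (1+0.0067083)^−180) = £372.92.
Monthly savings = £451.08 − £372.92 = £78.16.
Break-even = £900.00 / £78.16 = 11.51 → 12 months.

12 months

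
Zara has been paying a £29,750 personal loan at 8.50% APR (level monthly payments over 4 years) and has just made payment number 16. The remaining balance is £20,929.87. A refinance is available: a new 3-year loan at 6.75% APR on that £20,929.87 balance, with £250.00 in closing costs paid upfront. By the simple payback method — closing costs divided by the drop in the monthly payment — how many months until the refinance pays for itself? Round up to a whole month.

Current payment = 29,750 × 8.5%/12 / (1 − (1+0.0070833)^−48) = £733.29.
Refinanced payment = 20,929.87 × 0.0056250 / (1 − (1+0.0056250)^−36) = £643.86.
Monthly savings = £733.29 − £643.86 = £89.43.
Break-even = £250.00 / £89.43 = 2.80 → 3 months.

3 months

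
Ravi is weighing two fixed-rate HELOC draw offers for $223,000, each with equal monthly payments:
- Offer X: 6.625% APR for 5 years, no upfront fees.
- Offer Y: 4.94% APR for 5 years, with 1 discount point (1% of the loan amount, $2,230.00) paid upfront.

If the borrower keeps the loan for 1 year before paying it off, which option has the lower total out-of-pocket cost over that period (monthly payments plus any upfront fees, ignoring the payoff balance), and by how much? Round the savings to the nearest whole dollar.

Offer X: at 6.625% the monthly rate is 0.0055208, so the payment is 223,000 × 0.0055208 / (1 − 1.0055208^−60) = $4,376.32.
Offer Y: at 4.94% the monthly rate is 0.0041167, so the payment is 223,000 × 0.0041167 / (1 − 1.0041167^−60) = $4,202.16.
Over 12 months: Offer X costs 12 × $4,376.32 = $52,515.84; Offer Y costs 12 × $4,202.16 + $2,230.00 = $52,655.92.
Offer X is cheaper by $52,655.92 − $52,515.84 = $140.08.

Offer X by $140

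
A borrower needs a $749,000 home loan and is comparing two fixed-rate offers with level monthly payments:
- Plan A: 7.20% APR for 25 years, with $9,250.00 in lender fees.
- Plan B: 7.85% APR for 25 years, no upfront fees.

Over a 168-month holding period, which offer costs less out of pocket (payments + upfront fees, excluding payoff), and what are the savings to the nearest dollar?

Plan A: monthly rate = 7.2%/12 = 0.0060000; payment = 749,000 × 0.0060000 / (1 − (1+0.0060000)^−300) = $5,389.72.
Plan B: at 7.85% the monthly rate is 0.0065417, so the payment is 749,000 × 0.0065417 / (1 − 1.0065417^−300) = $5,706.68.
Over 168 months: Plan A costs 168 × $5,389.72 + $9,250.00 = $914,722.96; Plan B costs 168 × $5,706.68 = $958,722.24.
Plan A is cheaper by $958,722.24 − $914,722.96 = $43,999.28.

Plan A by $43,999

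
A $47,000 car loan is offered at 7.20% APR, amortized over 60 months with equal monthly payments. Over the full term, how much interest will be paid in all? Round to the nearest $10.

At 7.20% the monthly rate is 0.0060000, so the payment is 47,000 × 0.0060000 / (1 − 1.0060000^−60) = $935.10.
Total paid = 60 × $935.10 = $56,106.00; interest = $56,106.00 − $47,000 = $9,106.00.

$9,110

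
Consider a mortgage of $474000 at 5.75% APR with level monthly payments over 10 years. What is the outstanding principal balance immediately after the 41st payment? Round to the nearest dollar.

With monthly rate i = 5.75%/12 = 0.0047917, the balance after k of n payments is P · [(1+i)^n − (1+i)^k] / [(1+i)^n − 1].
(1+0.0047917)^120 = 1.77469181 and (1+0.0047917)^41 = 1.21651371, so the balance is 474,000 × (1.77469181 − 1.21651371) / (1.77469181 − 1) = $341,524.74.

$341,525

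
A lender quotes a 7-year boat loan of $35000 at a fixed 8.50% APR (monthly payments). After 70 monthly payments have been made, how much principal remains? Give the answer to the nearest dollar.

With monthly rate i = 8.5%/12 = 0.0070833, the balance after k of n payments is P · [(1+i)^n − (1+i)^k] / [(1+i)^n − 1].
(1+0.0070833)^84 = 1.80923229 and (1+0.0070833)^70 = 1.63899870, so the balance is 35,000 × (1.80923229 − 1.63899870) / (1.80923229 − 1) = $7,362.75.

$7,363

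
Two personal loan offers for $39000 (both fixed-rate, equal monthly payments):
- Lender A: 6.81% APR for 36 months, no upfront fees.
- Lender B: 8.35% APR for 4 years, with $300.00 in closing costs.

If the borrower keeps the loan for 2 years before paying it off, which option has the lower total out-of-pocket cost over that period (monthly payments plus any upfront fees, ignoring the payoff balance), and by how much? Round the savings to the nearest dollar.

Lender A: at 6.81% the monthly rate is 0.0056750, so the payment is 39,000 × 0.0056750 / (1 − 1.0056750^−36) = $1,200.82.
Lender B: monthly rate = 8.35%/12 = 0.0069583; payment = 39,000 × 0.0069583 / (1 − (1+0.0069583)^−48) = $958.52.
Over 24 months: Lender A costs 24 × $1,200.82 = $28,819.68; Lender B costs 24 × $958.52 + $300.00 = $23,304.48.
Lender B is cheaper by $28,819.68 − $23,304.48 = $5,515.20.

Lender B by $5,515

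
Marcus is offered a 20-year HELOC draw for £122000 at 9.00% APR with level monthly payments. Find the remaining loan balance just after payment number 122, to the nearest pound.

With monthly rate i = 9%/12 = 0.0075000, the balance after k of n payments is P · [(1+i)^n − (1+i)^k] / [(1+i)^n − 1].
(1+0.0075000)^240 = 6.00915152 and (1+0.0075000)^122 = 2.48826532, so the balance is 122,000 × (6.00915152 − 2.48826532) / (6.00915152 − 1) = £85,752.67.

£85,753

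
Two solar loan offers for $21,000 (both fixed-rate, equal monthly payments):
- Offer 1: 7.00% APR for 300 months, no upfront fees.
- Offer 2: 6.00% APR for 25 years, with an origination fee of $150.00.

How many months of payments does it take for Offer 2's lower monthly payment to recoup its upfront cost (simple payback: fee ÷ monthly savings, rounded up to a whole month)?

12 months

Offer 1: monthly rate = 7%/12 = 0.0058333; payment = 21,000 × 0.0058333 / (1 − (1+0.0058333)^−300) = $148.42.
Offer 2: at 6.00% the monthly rate is 0.0050000, so the payment is 21,000 × 0.0050000 / (1 − 1.0050000^−300) = $135.30.
Monthly savings = $148.42 − $135.30 = $13.12.
Break-even = $150.00 / $13.12 = 11.43 → 12 months.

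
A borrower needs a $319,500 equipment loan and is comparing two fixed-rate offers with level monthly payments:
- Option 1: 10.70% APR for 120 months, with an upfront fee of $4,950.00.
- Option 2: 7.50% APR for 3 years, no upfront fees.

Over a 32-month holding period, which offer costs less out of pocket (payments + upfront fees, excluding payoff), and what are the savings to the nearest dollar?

Option 1: monthly rate = 10.7%/12 = 0.0089167; payment = 319,500 × 0.0089167 / (1 − (1+0.0089167)^−120) = $4,347.03.
Option 2: monthly rate = 7.5%/12 = 0.0062500; payment = 319,500 × 0.0062500 / (1 − (1+0.0062500)^−36) = $9,938.44.
Over 32 months: Option 1 costs 32 × $4,347.03 + $4,950.00 = $144,054.96; Option 2 costs 32 × $9,938.44 = $318,030.08.
Option 1 is cheaper by $318,030.08 − $144,054.96 = $173,975.12.

Option 1 by $173,975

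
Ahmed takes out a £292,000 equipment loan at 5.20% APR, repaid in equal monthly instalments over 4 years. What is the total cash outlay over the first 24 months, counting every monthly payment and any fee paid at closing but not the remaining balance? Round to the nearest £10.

£162,020

Monthly rate = 5.2%/12 = 0.0043333; payment = 292,000 × 0.0043333 / (1 − (1+0.0043333)^−48) = £6,751.04.
Total outlay = 24 × £6,751.04 = £162,024.96.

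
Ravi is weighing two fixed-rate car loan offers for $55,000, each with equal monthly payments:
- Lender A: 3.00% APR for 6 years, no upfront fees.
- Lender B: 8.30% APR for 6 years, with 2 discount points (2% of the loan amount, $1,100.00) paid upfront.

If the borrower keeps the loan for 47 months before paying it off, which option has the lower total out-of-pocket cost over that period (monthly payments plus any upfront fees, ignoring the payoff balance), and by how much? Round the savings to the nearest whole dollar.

Lender A by $7,527

Lender A: monthly rate = 3%/12 = 0.0025000; payment = 55,000 × 0.0025000 / (1 − (1+0.0025000)^−72) = $835.65.
Lender B: at 8.30% the monthly rate is 0.0069167, so the payment is 55,000 × 0.0069167 / (1 − 1.0069167^−72) = $972.40.
Over 47 months: Lender A costs 47 × $835.65 = $39,275.55; Lender B costs 47 × $972.40 + $1,100.00 = $46,802.80.
Lender A is cheaper by $46,802.80 − $39,275.55 = $7,527.25.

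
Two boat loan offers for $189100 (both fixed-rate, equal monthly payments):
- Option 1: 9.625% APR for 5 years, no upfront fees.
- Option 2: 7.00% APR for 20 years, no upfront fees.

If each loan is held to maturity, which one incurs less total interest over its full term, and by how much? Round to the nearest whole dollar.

Option 1: monthly rate = 9.625%/12 = 0.0080208; payment = 189,100 × 0.0080208 / (1 − (1+0.0080208)^−60) = $3,983.01.
Total interest on Option 1 = 60 × $3,983.01 − $189,100 = $49,880.60.
Option 2: monthly rate = 7%/12 = 0.0058333; payment = 189,100 × 0.0058333 / (1 − (1+0.0058333)^−240) = $1,466.09.
Total interest on Option 2 = 240 × $1,466.09 − $189,100 = $162,761.60.
Option 1 is lower by $112,881.00.

Option 1 by $112,881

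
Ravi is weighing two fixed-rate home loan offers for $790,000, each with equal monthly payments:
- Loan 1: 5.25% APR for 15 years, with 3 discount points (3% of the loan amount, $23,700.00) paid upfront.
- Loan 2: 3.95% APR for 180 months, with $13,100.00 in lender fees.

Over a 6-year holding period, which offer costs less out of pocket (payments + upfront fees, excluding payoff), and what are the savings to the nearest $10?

Loan 1: at 5.25% the monthly rate is 0.0043750, so the payment is 790,000 × 0.0043750 / (1 − 1.0043750^−180) = $6,350.63.
Loan 2: at 3.95% the monthly rate is 0.0032917, so the payment is 790,000 × 0.0032917 / (1 − 1.0032917^−180) = $5,823.76.
Over 72 months: Loan 1 costs 72 × $6,350.63 + $23,700.00 = $480,945.36; Loan 2 costs 72 × $5,823.76 + $13,100.00 = $432,410.72.
Loan 2 is cheaper by $480,945.36 − $432,410.72 = $48,534.64.

Loan 2 by $48,530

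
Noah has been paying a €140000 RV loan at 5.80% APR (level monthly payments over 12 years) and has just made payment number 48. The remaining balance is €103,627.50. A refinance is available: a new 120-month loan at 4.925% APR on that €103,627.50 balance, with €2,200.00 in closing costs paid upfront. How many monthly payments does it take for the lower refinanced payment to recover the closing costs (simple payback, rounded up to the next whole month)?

Current payment = 140,000 × 5.8%/12 / (1 − (1+0.0048333)^−144) = €1,351.74.
Refinanced payment = 103,627.50 × 0.0041042 / (1 − (1+0.0041042)^−120) = €1,095.34.
Monthly savings = €1,351.74 − €1,095.34 = €256.40.
Break-even = €2,200.00 / €256.40 = 8.58 → 9 months.

9 months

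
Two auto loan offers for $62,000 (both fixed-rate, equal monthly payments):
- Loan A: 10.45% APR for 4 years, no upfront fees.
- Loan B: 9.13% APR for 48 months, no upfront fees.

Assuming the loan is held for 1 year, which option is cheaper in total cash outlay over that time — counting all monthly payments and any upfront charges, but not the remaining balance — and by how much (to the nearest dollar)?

Loan B by $471

Loan A: at 10.45% the monthly rate is 0.0087083, so the payment is 62,000 × 0.0087083 / (1 − 1.0087083^−48) = $1,585.91.
Loan B: at 9.13% the monthly rate is 0.0076083, so the payment is 62,000 × 0.0076083 / (1 − 1.0076083^−48) = $1,546.70.
Over 12 months: Loan A costs 12 × $1,585.91 = $19,030.92; Loan B costs 12 × $1,546.70 = $18,560.40.
Loan B is cheaper by $19,030.92 − $18,560.40 = $470.52.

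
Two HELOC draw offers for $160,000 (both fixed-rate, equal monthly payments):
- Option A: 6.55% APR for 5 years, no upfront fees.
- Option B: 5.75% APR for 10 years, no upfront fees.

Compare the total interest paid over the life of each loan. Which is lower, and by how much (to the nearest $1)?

Option A by $22,697

Option A: at 6.55% the monthly rate is 0.0054583, so the payment is 160,000 × 0.0054583 / (1 − 1.0054583^−60) = $3,134.33.
Total interest on Option A = 60 × $3,134.33 − $160,000 = $28,059.80.
Option B: monthly rate = 5.75%/12 = 0.0047917; payment = 160,000 × 0.0047917 / (1 − (1+0.0047917)^−120) = $1,756.31.
Total interest on Option B = 120 × $1,756.31 − $160,000 = $50,757.20.
Option A is lower by $22,697.40.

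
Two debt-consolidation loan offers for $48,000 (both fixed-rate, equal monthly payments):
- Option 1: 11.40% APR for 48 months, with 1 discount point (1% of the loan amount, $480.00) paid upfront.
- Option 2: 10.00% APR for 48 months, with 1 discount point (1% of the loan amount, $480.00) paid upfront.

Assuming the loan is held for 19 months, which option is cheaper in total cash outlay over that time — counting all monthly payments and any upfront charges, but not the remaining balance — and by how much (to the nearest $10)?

Option 2 by $620

Option 1: monthly rate = 11.4%/12 = 0.0095000; payment = 48,000 × 0.0095000 / (1 − (1+0.0095000)^−48) = $1,249.93.
Option 2: monthly rate = 10%/12 = 0.0083333; payment = 48,000 × 0.0083333 / (1 − (1+0.0083333)^−48) = $1,217.40.
Over 19 months: Option 1 costs 19 × $1,249.93 + $480.00 = $24,228.67; Option 2 costs 19 × $1,217.40 + $480.00 = $23,610.60.
Option 2 is cheaper by $24,228.67 − $23,610.60 = $618.07.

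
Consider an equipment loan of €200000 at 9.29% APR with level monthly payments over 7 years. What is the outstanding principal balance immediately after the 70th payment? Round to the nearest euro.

With monthly rate i = 9.29%/12 = 0.0077417, the balance after k of n payments is P · [(1+i)^n − (1+i)^k] / [(1+i)^n − 1].
(1+0.0077417)^84 = 1.91132308 and (1+0.0077417)^70 = 1.71571476, so the balance is 200,000 × (1.91132308 − 1.71571476) / (1.91132308 − 1) = €42,928.43.

€42,928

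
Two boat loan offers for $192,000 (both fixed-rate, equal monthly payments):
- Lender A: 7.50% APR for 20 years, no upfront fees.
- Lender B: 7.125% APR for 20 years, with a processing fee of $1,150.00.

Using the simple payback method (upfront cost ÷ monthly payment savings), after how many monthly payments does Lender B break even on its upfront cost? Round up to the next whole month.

27 months

Lender A: monthly rate = 7.5%/12 = 0.0062500; payment = 192,000 × 0.0062500 / (1 − (1+0.0062500)^−240) = $1,546.74.
Lender B: at 7.125% the monthly rate is 0.0059375, so the payment is 192,000 × 0.0059375 / (1 − 1.0059375^−240) = $1,503.01.
Monthly savings = $1,546.74 − $1,503.01 = $43.73.
Break-even = $1,150.00 / $43.73 = 26.30 → 27 months.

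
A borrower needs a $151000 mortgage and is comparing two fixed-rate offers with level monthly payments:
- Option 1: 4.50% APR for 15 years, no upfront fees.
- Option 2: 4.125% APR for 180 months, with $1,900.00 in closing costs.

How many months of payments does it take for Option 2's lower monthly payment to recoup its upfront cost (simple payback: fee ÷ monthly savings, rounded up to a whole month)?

67 months

Option 1: at 4.50% the monthly rate is 0.0037500, so the payment is 151,000 × 0.0037500 / (1 − 1.0037500^−180) = $1,155.14.
Option 2: at 4.125% the monthly rate is 0.0034375, so the payment is 151,000 × 0.0034375 / (1 − 1.0034375^−180) = $1,126.41.
Monthly savings = $1,155.14 − $1,126.41 = $28.73.
Break-even = $1,900.00 / $28.73 = 66.13 → 67 months.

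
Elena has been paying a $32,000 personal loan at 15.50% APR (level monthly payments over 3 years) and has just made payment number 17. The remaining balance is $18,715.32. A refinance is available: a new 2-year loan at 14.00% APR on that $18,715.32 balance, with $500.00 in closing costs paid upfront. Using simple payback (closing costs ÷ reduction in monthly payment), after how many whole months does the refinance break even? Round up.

3 months

Current payment = 32,000 × 15.5%/12 / (1 − (1+0.0129167)^−36) = $1,117.14.
Refinanced payment = 18,715.32 × 0.0116667 / (1 − (1+0.0116667)^−24) = $898.58.
Monthly savings = $1,117.14 − $898.58 = $218.56.
Break-even = $500.00 / $218.56 = 2.29 → 3 months.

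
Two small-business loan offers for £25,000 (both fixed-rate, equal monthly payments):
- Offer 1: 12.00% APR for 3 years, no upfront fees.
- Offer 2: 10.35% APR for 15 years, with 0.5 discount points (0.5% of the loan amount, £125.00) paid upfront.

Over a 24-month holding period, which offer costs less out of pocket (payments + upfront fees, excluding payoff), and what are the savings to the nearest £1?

Offer 1: at 12.00% the monthly rate is 0.0100000, so the payment is 25,000 × 0.0100000 / (1 − 1.0100000^−36) = £830.36.
Offer 2: at 10.35% the monthly rate is 0.0086250, so the payment is 25,000 × 0.0086250 / (1 − 1.0086250^−180) = £274.03.
Over 24 months: Offer 1 costs 24 × £830.36 = £19,928.64; Offer 2 costs 24 × £274.03 + £125.00 = £6,701.72.
Offer 2 is cheaper by £19,928.64 − £6,701.72 = £13,226.92.

Offer 2 by £13,227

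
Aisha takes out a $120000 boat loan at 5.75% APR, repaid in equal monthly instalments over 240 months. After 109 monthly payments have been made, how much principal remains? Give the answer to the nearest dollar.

With monthly rate i = 5.75%/12 = 0.0047917, the balance after k of n payments is P · [(1+i)^n − (1+i)^k] / [(1+i)^n − 1].
(1+0.0047917)^240 = 3.14953103 and (1+0.0047917)^109 = 1.68378515, so the balance is 120,000 × (3.14953103 − 1.68378515) / (3.14953103 − 1) = $81,826.92.

$81,827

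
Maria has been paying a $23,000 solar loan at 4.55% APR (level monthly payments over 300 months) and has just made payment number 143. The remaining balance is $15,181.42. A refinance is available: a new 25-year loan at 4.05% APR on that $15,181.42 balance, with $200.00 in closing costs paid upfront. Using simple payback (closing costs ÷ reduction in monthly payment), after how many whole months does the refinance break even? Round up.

Current payment = 23,000 × 4.55%/12 / (1 − (1+0.0037917)^−300) = $128.50.
Refinanced payment = 15,181.42 × 0.0033750 / (1 − (1+0.0033750)^−300) = $80.55.
Monthly savings = $128.50 − $80.55 = $47.95.
Break-even = $200.00 / $47.95 = 4.17 → 5 months.

5 months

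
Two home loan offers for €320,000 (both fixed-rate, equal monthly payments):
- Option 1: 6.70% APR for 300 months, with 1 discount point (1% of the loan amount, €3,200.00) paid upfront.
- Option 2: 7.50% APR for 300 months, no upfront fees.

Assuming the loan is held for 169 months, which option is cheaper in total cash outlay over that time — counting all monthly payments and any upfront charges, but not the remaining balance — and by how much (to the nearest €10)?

Option 1 by €24,510

Option 1: monthly rate = 6.7%/12 = 0.0055833; payment = 320,000 × 0.0055833 / (1 − (1+0.0055833)^−300) = €2,200.82.
Option 2: monthly rate = 7.5%/12 = 0.0062500; payment = 320,000 × 0.0062500 / (1 − (1+0.0062500)^−300) = €2,364.77.
Over 169 months: Option 1 costs 169 × €2,200.82 + €3,200.00 = €375,138.58; Option 2 costs 169 × €2,364.77 = €399,646.13.
Option 1 is cheaper by €399,646.13 − €375,138.58 = €24,507.55.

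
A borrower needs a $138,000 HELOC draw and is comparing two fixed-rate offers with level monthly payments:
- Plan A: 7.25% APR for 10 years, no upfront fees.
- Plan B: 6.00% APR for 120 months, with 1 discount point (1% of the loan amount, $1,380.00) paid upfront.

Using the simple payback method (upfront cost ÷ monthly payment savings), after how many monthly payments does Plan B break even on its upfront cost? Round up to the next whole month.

16 months

Plan A: monthly rate = 7.25%/12 = 0.0060417; payment = 138,000 × 0.0060417 / (1 − (1+0.0060417)^−120) = $1,620.13.
Plan B: monthly rate = 6%/12 = 0.0050000; payment = 138,000 × 0.0050000 / (1 − (1+0.0050000)^−120) = $1,532.08.
Monthly savings = $1,620.13 − $1,532.08 = $88.05.
Break-even = $1,380.00 / $88.05 = 15.67 → 16 months.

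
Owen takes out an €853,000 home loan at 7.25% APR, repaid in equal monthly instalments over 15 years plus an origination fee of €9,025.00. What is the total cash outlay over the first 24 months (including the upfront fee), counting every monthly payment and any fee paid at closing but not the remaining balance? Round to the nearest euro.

€195,906

At 7.25% the monthly rate is 0.0060417, so the payment is 853,000 × 0.0060417 / (1 − 1.0060417^−180) = €7,786.72.
Total outlay = 24 × €7,786.72 + €9,025.00 = €195,906.28.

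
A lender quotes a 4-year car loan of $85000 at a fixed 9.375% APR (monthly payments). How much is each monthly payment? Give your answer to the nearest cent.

$2,130.40

At 9.375% the monthly rate is 0.0078125, so the payment is 85,000 × 0.0078125 / (1 − 1.0078125^−48) = $2,130.40.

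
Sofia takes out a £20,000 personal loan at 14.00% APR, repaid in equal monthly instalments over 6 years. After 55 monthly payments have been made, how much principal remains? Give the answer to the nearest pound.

With monthly rate i = 14%/12 = 0.0116667, the balance after k of n payments is P · [(1+i)^n − (1+i)^k] / [(1+i)^n − 1].
(1+0.0116667)^72 = 2.30513163 and (1+0.0116667)^55 = 1.89260175, so the balance is 20,000 × (2.30513163 − 1.89260175) / (2.30513163 − 1) = £6,321.66.

£6,322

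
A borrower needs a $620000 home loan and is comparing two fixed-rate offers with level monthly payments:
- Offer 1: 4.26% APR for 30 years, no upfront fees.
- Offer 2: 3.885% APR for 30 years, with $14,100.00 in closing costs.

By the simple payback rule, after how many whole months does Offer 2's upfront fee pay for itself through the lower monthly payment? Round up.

Offer 1: at 4.26% the monthly rate is 0.0035500, so the payment is 620,000 × 0.0035500 / (1 − 1.0035500^−360) = $3,053.66.
Offer 2: monthly rate = 3.885%/12 = 0.0032375; payment = 620,000 × 0.0032375 / (1 − (1+0.0032375)^−360) = $2,919.02.
Monthly savings = $3,053.66 − $2,919.02 = $134.64.
Break-even = $14,100.00 / $134.64 = 104.72 → 105 months.

105 months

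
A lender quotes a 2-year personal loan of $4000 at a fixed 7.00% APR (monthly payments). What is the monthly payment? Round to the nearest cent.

Monthly rate = 7%/12 = 0.0058333; payment = 4,000 × 0.0058333 / (1 − (1+0.0058333)^−24) = $179.09.

$179.09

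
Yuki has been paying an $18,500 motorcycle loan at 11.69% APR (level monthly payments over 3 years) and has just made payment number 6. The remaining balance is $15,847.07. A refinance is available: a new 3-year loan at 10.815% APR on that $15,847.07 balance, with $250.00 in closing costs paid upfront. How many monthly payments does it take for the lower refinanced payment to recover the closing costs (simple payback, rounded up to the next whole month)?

3 months

Current payment = 18,500 × 11.69%/12 / (1 − (1+0.0097417)^−36) = $611.73.
Refinanced payment = 15,847.07 × 0.0090125 / (1 − (1+0.0090125)^−36) = $517.43.
Monthly savings = $611.73 − $517.43 = $94.30.
Break-even = $250.00 / $94.30 = 2.65 → 3 months.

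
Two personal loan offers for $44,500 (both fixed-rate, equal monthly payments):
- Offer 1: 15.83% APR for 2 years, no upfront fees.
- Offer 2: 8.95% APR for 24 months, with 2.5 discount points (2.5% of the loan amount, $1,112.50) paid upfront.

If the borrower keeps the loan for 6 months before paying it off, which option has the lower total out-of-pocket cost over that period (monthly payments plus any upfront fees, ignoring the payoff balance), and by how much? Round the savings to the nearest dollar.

Offer 1 by $253

Offer 1: monthly rate = 15.83%/12 = 0.0131917; payment = 44,500 × 0.0131917 / (1 − (1+0.0131917)^−24) = $2,175.25.
Offer 2: monthly rate = 8.95%/12 = 0.0074583; payment = 44,500 × 0.0074583 / (1 − (1+0.0074583)^−24) = $2,031.95.
Over 6 months: Offer 1 costs 6 × $2,175.25 = $13,051.50; Offer 2 costs 6 × $2,031.95 + $1,112.50 = $13,304.20.
Offer 1 is cheaper by $13,304.20 − $13,051.50 = $252.70.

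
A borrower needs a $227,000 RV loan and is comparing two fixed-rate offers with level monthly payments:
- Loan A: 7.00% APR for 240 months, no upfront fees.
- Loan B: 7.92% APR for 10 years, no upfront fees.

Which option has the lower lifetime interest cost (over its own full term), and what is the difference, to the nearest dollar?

Loan B by $93,037

Loan A: at 7.00% the monthly rate is 0.0058333, so the payment is 227,000 × 0.0058333 / (1 − 1.0058333^−240) = $1,759.93.
Total interest on Loan A = 240 × $1,759.93 − $227,000 = $195,383.20.
Loan B: at 7.92% the monthly rate is 0.0066000, so the payment is 227,000 × 0.0066000 / (1 − 1.0066000^−120) = $2,744.55.
Total interest on Loan B = 120 × $2,744.55 − $227,000 = $102,346.00.
Loan B is lower by $93,037.20.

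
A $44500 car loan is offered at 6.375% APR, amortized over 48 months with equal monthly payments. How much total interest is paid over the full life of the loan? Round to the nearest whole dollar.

$6,032

At 6.375% the monthly rate is 0.0053125, so the payment is 44,500 × 0.0053125 / (1 − 1.0053125^−48) = $1,052.75.
Total paid = 48 × $1,052.75 = $50,532.00; interest = $50,532.00 − $44,500 = $6,032.00.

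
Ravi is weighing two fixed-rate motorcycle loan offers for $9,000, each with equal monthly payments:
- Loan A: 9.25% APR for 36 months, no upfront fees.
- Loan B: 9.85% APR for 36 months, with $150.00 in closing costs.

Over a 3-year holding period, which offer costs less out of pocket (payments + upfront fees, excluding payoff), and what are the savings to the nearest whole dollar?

Loan A by $241

Loan A: at 9.25% the monthly rate is 0.0077083, so the payment is 9,000 × 0.0077083 / (1 − 1.0077083^−36) = $287.25.
Loan B: at 9.85% the monthly rate is 0.0082083, so the payment is 9,000 × 0.0082083 / (1 − 1.0082083^−36) = $289.77.
Over 36 months: Loan A costs 36 × $287.25 = $10,341.00; Loan B costs 36 × $289.77 + $150.00 = $10,581.72.
Loan A is cheaper by $10,581.72 − $10,341.00 = $240.72.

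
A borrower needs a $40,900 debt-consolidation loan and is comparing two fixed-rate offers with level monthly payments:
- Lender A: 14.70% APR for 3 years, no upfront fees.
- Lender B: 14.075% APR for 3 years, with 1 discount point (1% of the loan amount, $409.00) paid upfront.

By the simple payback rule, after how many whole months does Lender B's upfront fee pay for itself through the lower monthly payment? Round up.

Lender A: monthly rate = 14.7%/12 = 0.0122500; payment = 40,900 × 0.0122500 / (1 − (1+0.0122500)^−36) = $1,411.81.
Lender B: monthly rate = 14.075%/12 = 0.0117292; payment = 40,900 × 0.0117292 / (1 − (1+0.0117292)^−36) = $1,399.36.
Monthly savings = $1,411.81 − $1,399.36 = $12.45.
Break-even = $409.00 / $12.45 = 32.85 → 33 months.

33 months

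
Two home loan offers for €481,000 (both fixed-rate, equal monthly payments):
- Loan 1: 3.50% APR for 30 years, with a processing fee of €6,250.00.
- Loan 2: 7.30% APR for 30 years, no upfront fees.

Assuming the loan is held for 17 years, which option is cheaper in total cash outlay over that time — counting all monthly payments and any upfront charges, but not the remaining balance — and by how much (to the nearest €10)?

Loan 1: at 3.50% the monthly rate is 0.0029167, so the payment is 481,000 × 0.0029167 / (1 − 1.0029167^−360) = €2,159.90.
Loan 2: monthly rate = 7.3%/12 = 0.0060833; payment = 481,000 × 0.0060833 / (1 − (1+0.0060833)^−360) = €3,297.60.
Over 204 months: Loan 1 costs 204 × €2,159.90 + €6,250.00 = €446,869.60; Loan 2 costs 204 × €3,297.60 = €672,710.40.
Loan 1 is cheaper by €672,710.40 − €446,869.60 = €225,840.80.

Loan 1 by €225,840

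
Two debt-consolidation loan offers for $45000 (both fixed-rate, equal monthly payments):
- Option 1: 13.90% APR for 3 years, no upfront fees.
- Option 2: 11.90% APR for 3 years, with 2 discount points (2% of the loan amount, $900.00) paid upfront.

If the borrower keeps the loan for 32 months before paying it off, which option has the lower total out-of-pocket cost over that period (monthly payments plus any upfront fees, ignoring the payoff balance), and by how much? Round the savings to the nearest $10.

Option 1: monthly rate = 13.9%/12 = 0.0115833; payment = 45,000 × 0.0115833 / (1 − (1+0.0115833)^−36) = $1,535.81.
Option 2: monthly rate = 11.9%/12 = 0.0099167; payment = 45,000 × 0.0099167 / (1 − (1+0.0099167)^−36) = $1,492.50.
Over 32 months: Option 1 costs 32 × $1,535.81 = $49,145.92; Option 2 costs 32 × $1,492.50 + $900.00 = $48,660.00.
Option 2 is cheaper by $49,145.92 − $48,660.00 = $485.92.

Option 2 by $490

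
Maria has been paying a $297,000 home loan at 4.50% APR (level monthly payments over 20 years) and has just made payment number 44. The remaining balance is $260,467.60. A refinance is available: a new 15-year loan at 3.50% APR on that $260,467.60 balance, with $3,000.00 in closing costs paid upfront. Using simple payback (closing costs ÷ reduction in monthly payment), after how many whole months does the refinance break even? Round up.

Current payment = 297,000 × 4.5%/12 / (1 − (1+0.0037500)^−240) = $1,878.97.
Refinanced payment = 260,467.60 × 0.0029167 / (1 − (1+0.0029167)^−180) = $1,862.04.
Monthly savings = $1,878.97 − $1,862.04 = $16.93.
Break-even = $3,000.00 / $16.93 = 177.20 → 178 months.

178 months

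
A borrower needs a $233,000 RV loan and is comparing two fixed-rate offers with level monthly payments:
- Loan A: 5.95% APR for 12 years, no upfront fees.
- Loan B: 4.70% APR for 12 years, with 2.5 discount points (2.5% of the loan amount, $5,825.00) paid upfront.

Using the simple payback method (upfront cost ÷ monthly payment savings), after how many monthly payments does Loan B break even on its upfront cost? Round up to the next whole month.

Loan A: monthly rate = 5.95%/12 = 0.0049583; payment = 233,000 × 0.0049583 / (1 − (1+0.0049583)^−144) = $2,267.71.
Loan B: at 4.70% the monthly rate is 0.0039167, so the payment is 233,000 × 0.0039167 / (1 − 1.0039167^−144) = $2,120.10.
Monthly savings = $2,267.71 − $2,120.10 = $147.61.
Break-even = $5,825.00 / $147.61 = 39.46 → 40 months.

40 months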